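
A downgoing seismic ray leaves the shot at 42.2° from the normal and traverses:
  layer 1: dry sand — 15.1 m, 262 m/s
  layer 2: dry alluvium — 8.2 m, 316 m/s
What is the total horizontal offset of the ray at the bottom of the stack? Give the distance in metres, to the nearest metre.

p = sin θ₁/V₁ = sin 42.2°/262 = 2.5638e-03 s/m is conserved through the stack.
Layer 1: θ = 42.20°; offset = 15.1·tan 42.20° = 13.692 m.
Layer 2: sin θ = p·316 = 0.8102 → θ = 54.11°; offset = 8.2·tan 54.11° = 11.333 m.
Summing the layer offsets gives 25.025 m.

25 m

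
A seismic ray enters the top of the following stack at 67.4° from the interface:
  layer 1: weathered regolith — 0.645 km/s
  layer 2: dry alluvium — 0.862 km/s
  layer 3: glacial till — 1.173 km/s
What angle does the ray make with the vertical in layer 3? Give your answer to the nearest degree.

44°

From the normal: θ₁ = 90° − 67.4° = 22.6°.
Snell's law across each interface conserves sin θ / V, so sin θ_3 = V_3·sin θ₁/V₁.
sin θ_3 = 1.173 × sin 22.6° / 0.645 = 0.6989.
θ_3 = arcsin 0.6989 = 44.34°.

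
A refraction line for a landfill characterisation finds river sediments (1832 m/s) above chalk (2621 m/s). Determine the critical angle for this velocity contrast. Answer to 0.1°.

44.3°

At critical incidence the refracted ray runs along the interface (θ₂ = 90°), so sin θ_c = V₁/V₂.
θ_c = arcsin(1832/2621) = arcsin 0.6990 = 44.34°.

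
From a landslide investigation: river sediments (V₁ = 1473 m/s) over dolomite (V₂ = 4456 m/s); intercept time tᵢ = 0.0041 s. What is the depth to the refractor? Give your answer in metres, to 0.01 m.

h = tᵢ·V₁·V₂ / (2·√(V₂²−V₁²)).
√(V₂²−V₁²) = √(4456² − 1473²) = 4205.5 m/s.
h = 0.0041 s × 1473 × 4456 / (2 × 4205.5) = 3.20 m.

3.20 m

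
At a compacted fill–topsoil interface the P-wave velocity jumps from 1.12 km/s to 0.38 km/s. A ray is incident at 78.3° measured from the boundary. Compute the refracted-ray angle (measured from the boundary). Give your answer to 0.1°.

86.1°

Convert to the normal: θ₁ = 90° − 78.3° = 11.7°.
sin θ₁/V₁ = sin θ₂/V₂ ⇒ sin θ₂ = 0.38·sin 11.7°/1.12 = 0.38·0.2028/1.12 = 0.0688.
θ₂ = sin⁻¹(0.0688) = 3.95° (from vertical).
From the interface: 90° − 3.95° = 86.05°.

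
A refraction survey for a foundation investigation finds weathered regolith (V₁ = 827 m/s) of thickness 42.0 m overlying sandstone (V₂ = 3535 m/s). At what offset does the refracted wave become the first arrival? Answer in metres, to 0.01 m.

106.61 m

x_cross = 2h·√((V₂+V₁)/(V₂−V₁)).
(V₂+V₁)/(V₂−V₁) = (3535+827)/(3535−827) = 1.6108; √ = 1.2692.
x_cross = 2·42.0·1.2692 = 106.61 m.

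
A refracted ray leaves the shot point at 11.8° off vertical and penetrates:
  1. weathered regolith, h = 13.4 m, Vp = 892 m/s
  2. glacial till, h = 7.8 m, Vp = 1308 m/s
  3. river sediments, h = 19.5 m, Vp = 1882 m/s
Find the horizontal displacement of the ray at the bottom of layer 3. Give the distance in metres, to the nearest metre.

p = sin θ₁/V₁ = sin 11.8°/892 = 2.2926e-04 s/m is conserved through the stack.
Layer 1: θ = 11.80°; offset = 13.4·tan 11.80° = 2.799 m.
Layer 2: sin θ = p·1308 = 0.2999 → θ = 17.45°; offset = 7.8·tan 17.45° = 2.452 m.
Layer 3: sin θ = p·1882 = 0.4315 → θ = 25.56°; offset = 19.5·tan 25.56° = 9.326 m.
Total horizontal offset = 14.577 m.

15 m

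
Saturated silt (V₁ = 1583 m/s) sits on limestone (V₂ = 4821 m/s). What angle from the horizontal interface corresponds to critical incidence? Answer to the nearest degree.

71°

At critical incidence the refracted ray runs along the interface (θ₂ = 90°), so sin θ_c = V₁/V₂.
θ_c = arcsin(1583/4821) = arcsin 0.3284 = 19.17°.
Measured from the interface: 90° − 19.17° = 70.83°.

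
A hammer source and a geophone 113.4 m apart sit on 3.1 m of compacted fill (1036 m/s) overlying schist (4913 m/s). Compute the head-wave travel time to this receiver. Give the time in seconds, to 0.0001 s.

t = x/V₂ + 2h·√(V₂²−V₁²)/(V₁V₂).
√(V₂²−V₁²) = √(4913²−1036²) = 4802.5 m/s; delay term = 2·3.1·4802.5/(1036·4913) = 0.00585 s.
t = 113.4/4913 + 0.00585 = 0.02893 s.

0.0289 s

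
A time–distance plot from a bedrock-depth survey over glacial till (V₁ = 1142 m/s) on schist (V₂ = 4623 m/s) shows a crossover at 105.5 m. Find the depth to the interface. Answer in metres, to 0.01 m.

h = (x_cross/2)·√((V₂−V₁)/(V₂+V₁)).
(V₂−V₁)/(V₂+V₁) = (4623−1142)/(4623+1142) = 0.6038; √ = 0.7771.
h = (105.5/2)·0.7771 = 40.99 m.

40.99 m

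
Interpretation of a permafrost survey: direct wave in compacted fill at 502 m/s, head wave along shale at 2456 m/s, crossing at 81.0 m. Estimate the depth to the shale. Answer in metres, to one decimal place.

h = (x_cross/2)·√((V₂−V₁)/(V₂+V₁)).
(V₂−V₁)/(V₂+V₁) = (2456−502)/(2456+502) = 0.6606; √ = 0.8128.
h = (81.0/2)·0.8128 = 32.92 m.

32.9 m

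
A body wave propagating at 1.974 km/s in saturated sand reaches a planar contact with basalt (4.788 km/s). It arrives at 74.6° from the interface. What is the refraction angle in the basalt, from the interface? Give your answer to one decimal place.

49.9°

Angle from the normal: 90° − 74.6° = 15.4°.
sin θ₁/V₁ = sin θ₂/V₂ ⇒ sin θ₂ = 4.788·sin 15.4°/1.974 = 4.788·0.2656/1.974 = 0.6441.
θ₂ = sin⁻¹(0.6441) = 40.10° (from vertical).
From the interface: 90° − 40.10° = 49.90°.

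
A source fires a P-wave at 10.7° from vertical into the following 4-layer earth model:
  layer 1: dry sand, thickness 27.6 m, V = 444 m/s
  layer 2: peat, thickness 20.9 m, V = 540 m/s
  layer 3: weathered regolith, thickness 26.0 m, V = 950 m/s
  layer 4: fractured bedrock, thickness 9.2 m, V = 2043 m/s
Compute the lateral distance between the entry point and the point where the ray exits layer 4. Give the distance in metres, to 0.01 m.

Ray parameter p = sin 10.7° / 444 m/s = 4.1817e-04 s/m.
Layer 1: θ = 10.70°; offset = 27.6·tan 10.70° = 5.2151 m.
Layer 2: sin θ = p·540 = 0.2258 → θ = 13.05°; offset = 20.9·tan 13.05° = 4.8446 m.
Layer 3: sin θ = p·950 = 0.3973 → θ = 23.41°; offset = 26.0·tan 23.41° = 11.2550 m.
Layer 4: sin θ = p·2043 = 0.8543 → θ = 58.68°; offset = 9.2·tan 58.68° = 15.1221 m.
Σ offsets = 36.4367 m.

36.44 m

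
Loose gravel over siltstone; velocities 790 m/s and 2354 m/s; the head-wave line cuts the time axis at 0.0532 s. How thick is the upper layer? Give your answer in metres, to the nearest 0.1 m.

θ_c = arcsin(790/2354) = 19.61°; cos θ_c = 0.9420.
tᵢ = 2h cos θ_c/V₁ ⇒ h = tᵢ·V₁/(2 cos θ_c) = 0.0532·790/(2·0.9420) = 22.31 m.

22.3 m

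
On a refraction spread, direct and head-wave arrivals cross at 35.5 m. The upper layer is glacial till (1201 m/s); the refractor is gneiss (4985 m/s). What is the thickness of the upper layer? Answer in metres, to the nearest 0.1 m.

13.9 m

h = (x_cross/2)·√((V₂−V₁)/(V₂+V₁)).
(V₂−V₁)/(V₂+V₁) = (4985−1201)/(4985+1201) = 0.6117; √ = 0.7821.
h = (35.5/2)·0.7821 = 13.88 m.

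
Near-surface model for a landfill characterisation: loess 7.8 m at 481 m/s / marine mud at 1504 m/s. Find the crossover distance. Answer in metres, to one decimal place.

21.7 m

x_cross = 2h·√((V₂+V₁)/(V₂−V₁)).
(V₂+V₁)/(V₂−V₁) = (1504+481)/(1504−481) = 1.9404; √ = 1.3930.
x_cross = 2·7.8·1.3930 = 21.73 m.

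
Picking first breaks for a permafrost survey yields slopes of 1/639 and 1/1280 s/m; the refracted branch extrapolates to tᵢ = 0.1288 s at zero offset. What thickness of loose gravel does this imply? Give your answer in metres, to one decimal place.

h = tᵢ·V₁·V₂ / (2·√(V₂²−V₁²)).
√(V₂²−V₁²) = √(1280² − 639²) = 1109.1 m/s.
h = 0.1288 s × 639 × 1280 / (2 × 1109.1) = 47.49 m.

47.5 m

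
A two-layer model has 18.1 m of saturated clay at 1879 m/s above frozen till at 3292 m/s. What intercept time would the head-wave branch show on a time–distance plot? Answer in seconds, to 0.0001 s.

tᵢ = 2h·√(V₂²−V₁²)/(V₁V₂).
√(V₂²−V₁²) = √(3292²−1879²) = 2703.1 m/s.
tᵢ = 2·18.1·2703.1/(1879·3292) = 0.01582 s.

0.0158 s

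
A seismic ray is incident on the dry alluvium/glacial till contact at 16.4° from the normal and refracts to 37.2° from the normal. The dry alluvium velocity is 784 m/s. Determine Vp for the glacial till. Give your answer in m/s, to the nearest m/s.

Snell's law: sin 16.4°/V₁ = sin 37.2°/V₂.
V₂ = V₁·sin 37.2°/sin 16.4° = 784 × 2.1414 = 1678.84 m/s.

1679 m/s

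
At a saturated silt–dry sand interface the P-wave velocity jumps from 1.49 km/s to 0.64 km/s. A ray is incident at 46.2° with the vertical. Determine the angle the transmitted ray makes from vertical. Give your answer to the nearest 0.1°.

Snell's law: sin θ₂ = (V₂/V₁)·sin θ₁ = (0.64/1.49)·sin 46.2° = 0.3100.
θ₂ = arcsin 0.3100 = 18.06° from the normal.

18.1°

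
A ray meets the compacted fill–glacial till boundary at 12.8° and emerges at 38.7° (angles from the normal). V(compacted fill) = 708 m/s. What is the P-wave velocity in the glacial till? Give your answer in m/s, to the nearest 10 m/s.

2000 m/s

sin 12.8° = 0.2215; sin 38.7° = 0.6252.
V₂ = V₁·(sin θ₂/sin θ₁) = 708·(0.6252/0.2215) = 1998.08 m/s.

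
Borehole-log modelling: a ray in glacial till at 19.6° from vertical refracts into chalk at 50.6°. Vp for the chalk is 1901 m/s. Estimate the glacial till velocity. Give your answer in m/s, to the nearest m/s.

825 m/s

Snell's law: sin 19.6°/V₁ = sin 50.6°/V₂.
V₁ = V₂·sin 19.6°/sin 50.6° = 1901 × 0.4341 = 825.24 m/s.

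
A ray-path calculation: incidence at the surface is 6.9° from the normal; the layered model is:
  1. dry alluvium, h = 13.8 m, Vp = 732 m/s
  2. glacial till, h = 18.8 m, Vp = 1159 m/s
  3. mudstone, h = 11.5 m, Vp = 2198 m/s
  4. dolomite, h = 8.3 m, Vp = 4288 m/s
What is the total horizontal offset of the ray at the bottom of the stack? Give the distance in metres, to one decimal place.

18.0 m

Ray parameter p = sin 6.9° / 732 m/s = 1.6412e-04 s/m.
Layer 1: θ = 6.90°; offset = 13.8·tan 6.90° = 1.670 m.
Layer 2: sin θ = p·1159 = 0.1902 → θ = 10.97°; offset = 18.8·tan 10.97° = 3.643 m.
Layer 3: sin θ = p·2198 = 0.3607 → θ = 21.15°; offset = 11.5·tan 21.15° = 4.448 m.
Layer 4: sin θ = p·4288 = 0.7038 → θ = 44.73°; offset = 8.3·tan 44.73° = 8.222 m.
Summing the layer offsets gives 17.982 m.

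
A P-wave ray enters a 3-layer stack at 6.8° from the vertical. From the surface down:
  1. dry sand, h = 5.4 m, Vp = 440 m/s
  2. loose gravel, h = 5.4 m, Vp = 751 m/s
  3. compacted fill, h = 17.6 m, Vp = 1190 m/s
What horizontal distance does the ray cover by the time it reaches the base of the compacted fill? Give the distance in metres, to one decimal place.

Apply Snell's law at each interface; in layer i the horizontal offset is hᵢ·tan θᵢ.
Layer 1: θ = 6.80°; offset = 5.4·tan 6.80° = 0.644 m.
Layer 2: sin θ = 751·sin 6.8°/440 = 0.2021, θ = 11.66°; offset = 5.4·tan 11.66° = 1.114 m.
Layer 3: sin θ = 1190·sin 6.8°/440 = 0.3202, θ = 18.68°; offset = 17.6·tan 18.68° = 5.949 m.
Total horizontal offset = 7.708 m.

7.7 m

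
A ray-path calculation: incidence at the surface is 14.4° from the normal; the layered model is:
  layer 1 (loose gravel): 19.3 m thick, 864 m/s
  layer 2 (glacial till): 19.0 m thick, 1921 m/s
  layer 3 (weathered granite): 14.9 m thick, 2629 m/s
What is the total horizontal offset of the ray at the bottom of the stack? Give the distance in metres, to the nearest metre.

35 m

Ray parameter p = sin 14.4° / 864 m/s = 2.8784e-04 s/m.
Layer 1: θ = 14.40°; offset = 19.3·tan 14.40° = 4.955 m.
Layer 2: sin θ = p·1921 = 0.5529 → θ = 33.57°; offset = 19.0·tan 33.57° = 12.608 m.
Layer 3: sin θ = p·2629 = 0.7567 → θ = 49.18°; offset = 14.9·tan 49.18° = 17.247 m.
Summing the layer offsets gives 34.811 m.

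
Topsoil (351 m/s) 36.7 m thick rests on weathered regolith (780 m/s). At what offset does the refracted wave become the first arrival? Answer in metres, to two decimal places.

119.18 m

θ_c = arcsin(351/780) = 26.74°, so cos θ_c = 0.8930 and tᵢ = 2h cos θ_c/V₁ = 0.1867 s.
At crossover x/V₁ = x/V₂ + tᵢ ⇒ x = tᵢ/(1/V₁ − 1/V₂) = 0.18675/(2.8490e-03 − 1.2821e-03) = 119.18 m.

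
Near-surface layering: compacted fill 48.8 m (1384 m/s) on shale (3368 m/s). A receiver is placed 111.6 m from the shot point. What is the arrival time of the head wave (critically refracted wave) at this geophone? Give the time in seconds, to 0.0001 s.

0.0974 s

t = x/V₂ + 2h·√(V₂²−V₁²)/(V₁V₂).
√(V₂²−V₁²) = √(3368²−1384²) = 3070.5 m/s; delay term = 2·48.8·3070.5/(1384·3368) = 0.06429 s.
t = 111.6/3368 + 0.06429 = 0.09743 s.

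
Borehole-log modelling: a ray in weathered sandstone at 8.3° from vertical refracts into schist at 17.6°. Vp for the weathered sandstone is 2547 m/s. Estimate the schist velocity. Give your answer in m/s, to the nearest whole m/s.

5335 m/s

Snell's law: sin 8.3°/V₁ = sin 17.6°/V₂.
V₂ = V₁·sin 17.6°/sin 8.3° = 2547 × 2.0946 = 5334.97 m/s.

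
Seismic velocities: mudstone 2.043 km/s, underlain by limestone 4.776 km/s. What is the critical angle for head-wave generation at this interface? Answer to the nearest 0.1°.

25.3°

At critical incidence the refracted ray runs along the interface (θ₂ = 90°), so sin θ_c = V₁/V₂.
θ_c = arcsin(2.043/4.776) = arcsin 0.4278 = 25.33°.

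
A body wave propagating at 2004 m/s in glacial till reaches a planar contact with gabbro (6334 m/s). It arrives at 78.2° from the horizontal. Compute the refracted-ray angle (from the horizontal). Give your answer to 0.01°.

Convert to the normal: θ₁ = 90° − 78.2° = 11.8°.
Snell's law: sin θ₂ = (V₂/V₁)·sin θ₁ = (6334/2004)·sin 11.8° = 0.6463.
θ₂ = sin⁻¹(0.6463) = 40.27° (from vertical).
From the interface: 90° − 40.27° = 49.73°.

49.73°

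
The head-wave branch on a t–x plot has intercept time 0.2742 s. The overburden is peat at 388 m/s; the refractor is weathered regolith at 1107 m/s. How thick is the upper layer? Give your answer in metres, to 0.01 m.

56.80 m

θ_c = arcsin(388/1107) = 20.52°; cos θ_c = 0.9366.
tᵢ = 2h cos θ_c/V₁ ⇒ h = tᵢ·V₁/(2 cos θ_c) = 0.2742·388/(2·0.9366) = 56.80 m.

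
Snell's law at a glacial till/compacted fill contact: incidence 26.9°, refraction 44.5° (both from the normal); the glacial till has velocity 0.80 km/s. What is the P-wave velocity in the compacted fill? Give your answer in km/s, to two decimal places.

1.24 km/s

sin 26.9° = 0.4524; sin 44.5° = 0.7009.
V₂ = V₁·(sin θ₂/sin θ₁) = 0.80·(0.7009/0.4524) = 1.24 km/s.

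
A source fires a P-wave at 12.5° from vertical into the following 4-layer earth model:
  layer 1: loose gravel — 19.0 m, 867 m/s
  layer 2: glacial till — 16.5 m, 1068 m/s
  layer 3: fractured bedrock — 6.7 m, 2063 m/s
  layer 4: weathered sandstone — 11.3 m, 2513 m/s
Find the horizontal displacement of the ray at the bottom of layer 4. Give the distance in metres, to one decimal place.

21.9 m

Ray parameter p = sin 12.5° / 867 m/s = 2.4964e-04 s/m.
Layer 1: θ = 12.50°; offset = 19.0·tan 12.50° = 4.212 m.
Layer 2: sin θ = p·1068 = 0.2666 → θ = 15.46°; offset = 16.5·tan 15.46° = 4.564 m.
Layer 3: sin θ = p·2063 = 0.5150 → θ = 31.00°; offset = 6.7·tan 31.00° = 4.025 m.
Layer 4: sin θ = p·2513 = 0.6274 → θ = 38.85°; offset = 11.3·tan 38.85° = 9.103 m.
Total horizontal offset = 21.905 m.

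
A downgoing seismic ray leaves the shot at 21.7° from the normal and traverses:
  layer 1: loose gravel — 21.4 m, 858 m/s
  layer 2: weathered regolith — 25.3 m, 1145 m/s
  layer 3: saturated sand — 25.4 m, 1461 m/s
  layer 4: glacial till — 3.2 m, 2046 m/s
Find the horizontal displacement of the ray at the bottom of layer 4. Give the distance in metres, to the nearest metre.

p = sin θ₁/V₁ = sin 21.7°/858 = 4.3094e-04 s/m is conserved through the stack.
Layer 1: θ = 21.70°; offset = 21.4·tan 21.70° = 8.516 m.
Layer 2: sin θ = p·1145 = 0.4934 → θ = 29.57°; offset = 25.3·tan 29.57° = 14.353 m.
Layer 3: sin θ = p·1461 = 0.6296 → θ = 39.02°; offset = 25.4·tan 39.02° = 20.584 m.
Layer 4: sin θ = p·2046 = 0.8817 → θ = 61.85°; offset = 3.2·tan 61.85° = 5.980 m.
Summing the layer offsets gives 49.433 m.

49 m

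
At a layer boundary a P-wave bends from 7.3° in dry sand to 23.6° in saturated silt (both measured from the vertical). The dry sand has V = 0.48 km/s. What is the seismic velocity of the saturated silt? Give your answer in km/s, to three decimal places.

sin 7.3° = 0.1271; sin 23.6° = 0.4003.
V₂ = V₁·(sin θ₂/sin θ₁) = 0.48·(0.4003/0.1271) = 1.512 km/s.

1.512 km/s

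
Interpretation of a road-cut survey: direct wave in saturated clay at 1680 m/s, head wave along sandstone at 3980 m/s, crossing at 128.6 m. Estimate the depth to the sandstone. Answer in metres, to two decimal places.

x_cross = 2h·√((V₂+V₁)/(V₂−V₁)) → h = x_cross / (2·√((V₂+V₁)/(V₂−V₁))).
√((V₂+V₁)/(V₂−V₁)) = √((3980+1680)/(3980−1680)) = 1.5687.
h = 128.6 / (2·1.5687) = 40.99 m.

40.99 m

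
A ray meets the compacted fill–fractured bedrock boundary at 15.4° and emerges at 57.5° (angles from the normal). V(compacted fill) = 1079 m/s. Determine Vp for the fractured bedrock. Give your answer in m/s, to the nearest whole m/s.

3427 m/s

sin 15.4° = 0.2656; sin 57.5° = 0.8434.
V₂ = V₁·(sin θ₂/sin θ₁) = 1079·(0.8434/0.2656) = 3426.84 m/s.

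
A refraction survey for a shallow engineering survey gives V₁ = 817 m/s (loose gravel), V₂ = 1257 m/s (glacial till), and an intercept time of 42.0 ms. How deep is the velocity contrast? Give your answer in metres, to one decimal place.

22.6 m

h = tᵢ·V₁·V₂ / (2·√(V₂²−V₁²)).
√(V₂²−V₁²) = √(1257² − 817²) = 955.3 m/s.
h = 0.042 s × 817 × 1257 / (2 × 955.3) = 22.58 m.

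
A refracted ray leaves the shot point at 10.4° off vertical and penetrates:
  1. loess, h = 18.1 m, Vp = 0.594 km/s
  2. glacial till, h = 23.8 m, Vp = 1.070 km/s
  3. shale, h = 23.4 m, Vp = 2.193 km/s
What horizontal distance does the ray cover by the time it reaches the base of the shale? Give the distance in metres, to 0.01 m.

Apply Snell's law at each interface; in layer i the horizontal offset is hᵢ·tan θᵢ.
Layer 1: θ = 10.40°; offset = 18.1·tan 10.40° = 3.3220 m.
Layer 2: sin θ = 1.070·sin 10.4°/0.594 = 0.3252, θ = 18.98°; offset = 23.8·tan 18.98° = 8.1840 m.
Layer 3: sin θ = 2.193·sin 10.4°/0.594 = 0.6665, θ = 41.79°; offset = 23.4·tan 41.79° = 20.9180 m.
Σ offsets = 32.4240 m.

32.42 m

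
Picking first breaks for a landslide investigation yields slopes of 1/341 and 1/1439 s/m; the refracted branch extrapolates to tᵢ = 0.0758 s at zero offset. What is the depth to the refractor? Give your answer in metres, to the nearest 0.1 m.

13.3 m

h = tᵢ·V₁·V₂ / (2·√(V₂²−V₁²)).
√(V₂²−V₁²) = √(1439² − 341²) = 1398.0 m/s.
h = 0.0758 s × 341 × 1439 / (2 × 1398.0) = 13.30 m.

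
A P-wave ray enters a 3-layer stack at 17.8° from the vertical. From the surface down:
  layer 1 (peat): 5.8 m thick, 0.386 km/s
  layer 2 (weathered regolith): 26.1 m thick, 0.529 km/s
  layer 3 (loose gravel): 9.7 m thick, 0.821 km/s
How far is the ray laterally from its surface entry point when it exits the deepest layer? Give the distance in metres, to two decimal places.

p = sin θ₁/V₁ = sin 17.8°/0.386 = 7.9196e-01 s/km is conserved through the stack.
Layer 1: θ = 17.80°; offset = 5.8·tan 17.80° = 1.8622 m.
Layer 2: sin θ = p·0.529 = 0.4189 → θ = 24.77°; offset = 26.1·tan 24.77° = 12.0422 m.
Layer 3: sin θ = p·0.821 = 0.6502 → θ = 40.56°; offset = 9.7·tan 40.56° = 8.3011 m.
Σ offsets = 22.2055 m.

22.21 m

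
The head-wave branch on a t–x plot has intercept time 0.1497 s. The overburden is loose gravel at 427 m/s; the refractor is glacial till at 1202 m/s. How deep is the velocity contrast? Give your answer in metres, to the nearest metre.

34 m

h = tᵢ·V₁·V₂ / (2·√(V₂²−V₁²)).
√(V₂²−V₁²) = √(1202² − 427²) = 1123.6 m/s.
h = 0.1497 s × 427 × 1202 / (2 × 1123.6) = 34.19 m.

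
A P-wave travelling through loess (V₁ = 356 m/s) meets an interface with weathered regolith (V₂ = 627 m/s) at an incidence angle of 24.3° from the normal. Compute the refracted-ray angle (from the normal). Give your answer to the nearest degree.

46°

Snell's law: sin θ₂ = (V₂/V₁)·sin θ₁ = (627/356)·sin 24.3° = 0.7248.
θ₂ = sin⁻¹(0.7248) = 46.45° (from vertical).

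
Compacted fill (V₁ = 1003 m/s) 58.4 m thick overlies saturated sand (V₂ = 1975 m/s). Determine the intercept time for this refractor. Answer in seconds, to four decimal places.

0.1003 s

θ_c = arcsin(V₁/V₂) = arcsin(1003/1975) = 30.52°; cos θ_c = 0.8614.
tᵢ = 2h·cos θ_c / V₁ = 2·58.4·0.8614 / 1003 = 0.10032 s.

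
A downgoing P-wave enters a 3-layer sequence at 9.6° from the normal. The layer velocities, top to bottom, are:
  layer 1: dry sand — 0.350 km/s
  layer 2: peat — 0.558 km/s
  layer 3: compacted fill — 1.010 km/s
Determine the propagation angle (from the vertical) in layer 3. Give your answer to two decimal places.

Ray parameter p = sin 9.6° / 0.350 = 4.7648e-01 s/km.
sin θ_3 = p·V_3 = 4.7648e-01 × 1.010 = 0.4812.
θ_3 = arcsin 0.4812 = 28.77°.

28.77°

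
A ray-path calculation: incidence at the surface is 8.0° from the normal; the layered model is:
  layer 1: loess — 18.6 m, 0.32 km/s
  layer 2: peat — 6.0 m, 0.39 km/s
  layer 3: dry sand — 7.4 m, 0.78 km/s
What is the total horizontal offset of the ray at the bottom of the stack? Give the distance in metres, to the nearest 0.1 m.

Apply Snell's law at each interface; in layer i the horizontal offset is hᵢ·tan θᵢ.
Layer 1: θ = 8.00°; offset = 18.6·tan 8.00° = 2.614 m.
Layer 2: sin θ = 0.39·sin 8.0°/0.32 = 0.1696, θ = 9.77°; offset = 6.0·tan 9.77° = 1.033 m.
Layer 3: sin θ = 0.78·sin 8.0°/0.32 = 0.3392, θ = 19.83°; offset = 7.4·tan 19.83° = 2.669 m.
Σ offsets = 6.315 m.

6.3 m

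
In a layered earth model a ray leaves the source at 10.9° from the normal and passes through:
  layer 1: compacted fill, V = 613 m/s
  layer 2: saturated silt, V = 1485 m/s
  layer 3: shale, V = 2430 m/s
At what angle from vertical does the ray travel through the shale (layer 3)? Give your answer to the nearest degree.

Ray parameter p = sin 10.9° / 613 = 3.0848e-04 s/m.
sin θ_3 = p·V_3 = 3.0848e-04 × 2430 = 0.7496.
θ_3 = 48.56° from the vertical.

49°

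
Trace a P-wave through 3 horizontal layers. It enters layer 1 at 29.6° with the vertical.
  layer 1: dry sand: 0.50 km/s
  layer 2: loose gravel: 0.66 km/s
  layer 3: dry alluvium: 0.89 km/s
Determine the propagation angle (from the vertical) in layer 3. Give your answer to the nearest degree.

62°

Ray parameter p = sin 29.6° / 0.50 = 9.8788e-01 s/km.
sin θ_3 = p·V_3 = 9.8788e-01 × 0.89 = 0.8792.
θ_3 = arcsin 0.8792 = 61.55°.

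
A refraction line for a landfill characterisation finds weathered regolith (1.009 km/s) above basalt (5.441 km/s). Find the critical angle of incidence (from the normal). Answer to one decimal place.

10.7°

At critical incidence the refracted ray runs along the interface (θ₂ = 90°), so sin θ_c = V₁/V₂.
θ_c = arcsin(1.009/5.441) = arcsin 0.1854 = 10.69°.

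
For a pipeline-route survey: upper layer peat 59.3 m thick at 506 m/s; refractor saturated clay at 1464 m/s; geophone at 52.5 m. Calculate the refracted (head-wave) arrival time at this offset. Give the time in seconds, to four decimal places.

0.2558 s

t = x/V₂ + 2h·√(V₂²−V₁²)/(V₁V₂).
√(V₂²−V₁²) = √(1464²−506²) = 1373.8 m/s; delay term = 2·59.3·1373.8/(506·1464) = 0.21994 s.
t = 52.5/1464 + 0.21994 = 0.25580 s.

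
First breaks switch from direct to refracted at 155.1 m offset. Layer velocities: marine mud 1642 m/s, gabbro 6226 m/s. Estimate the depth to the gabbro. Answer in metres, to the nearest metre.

x_cross = 2h·√((V₂+V₁)/(V₂−V₁)) → h = x_cross / (2·√((V₂+V₁)/(V₂−V₁))).
√((V₂+V₁)/(V₂−V₁)) = √((6226+1642)/(6226−1642)) = 1.3101.
h = 155.1 / (2·1.3101) = 59.19 m.

59 m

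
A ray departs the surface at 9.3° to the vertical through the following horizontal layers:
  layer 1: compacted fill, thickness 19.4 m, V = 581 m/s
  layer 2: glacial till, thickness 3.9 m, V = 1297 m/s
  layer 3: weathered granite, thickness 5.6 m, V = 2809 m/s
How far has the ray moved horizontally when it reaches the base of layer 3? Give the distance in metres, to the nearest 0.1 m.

11.7 m

Ray parameter p = sin 9.3° / 581 m/s = 2.7815e-04 s/m.
Layer 1: θ = 9.30°; offset = 19.4·tan 9.30° = 3.177 m.
Layer 2: sin θ = p·1297 = 0.3608 → θ = 21.15°; offset = 3.9·tan 21.15° = 1.509 m.
Layer 3: sin θ = p·2809 = 0.7813 → θ = 51.38°; offset = 5.6·tan 51.38° = 7.010 m.
Total horizontal offset = 11.696 m.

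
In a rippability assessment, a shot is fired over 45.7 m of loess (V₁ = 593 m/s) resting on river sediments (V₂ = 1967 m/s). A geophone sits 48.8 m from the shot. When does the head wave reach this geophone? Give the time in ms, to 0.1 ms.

θ_c = arcsin(V₁/V₂) = arcsin(593/1967) = 17.55°, cos θ_c = 0.9535.
Intercept time tᵢ = 2h cos θ_c / V₁ = 2·45.7·0.9535/593 = 0.14696 s.
t = x/V₂ + tᵢ = 48.8/1967 + 0.14696 = 0.17177 s.

171.8 ms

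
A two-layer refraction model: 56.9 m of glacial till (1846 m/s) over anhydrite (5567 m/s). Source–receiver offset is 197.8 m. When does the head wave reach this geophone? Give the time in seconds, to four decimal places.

θ_c = arcsin(V₁/V₂) = arcsin(1846/5567) = 19.37°, cos θ_c = 0.9434.
Intercept time tᵢ = 2h cos θ_c / V₁ = 2·56.9·0.9434/1846 = 0.05816 s.
t = x/V₂ + tᵢ = 197.8/5567 + 0.05816 = 0.09369 s.

0.0937 s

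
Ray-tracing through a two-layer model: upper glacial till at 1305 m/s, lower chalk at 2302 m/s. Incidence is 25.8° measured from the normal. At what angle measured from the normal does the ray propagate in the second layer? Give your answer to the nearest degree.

Snell's law: sin θ₂ = (V₂/V₁)·sin θ₁ = (2302/1305)·sin 25.8° = 0.7677.
θ₂ = arcsin 0.7677 = 50.15° from the normal.

50°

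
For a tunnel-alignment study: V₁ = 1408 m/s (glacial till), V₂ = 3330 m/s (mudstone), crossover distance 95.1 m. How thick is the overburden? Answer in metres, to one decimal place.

30.3 m

x_cross = 2h·√((V₂+V₁)/(V₂−V₁)) → h = x_cross / (2·√((V₂+V₁)/(V₂−V₁))).
√((V₂+V₁)/(V₂−V₁)) = √((3330+1408)/(3330−1408)) = 1.5701.
h = 95.1 / (2·1.5701) = 30.29 m.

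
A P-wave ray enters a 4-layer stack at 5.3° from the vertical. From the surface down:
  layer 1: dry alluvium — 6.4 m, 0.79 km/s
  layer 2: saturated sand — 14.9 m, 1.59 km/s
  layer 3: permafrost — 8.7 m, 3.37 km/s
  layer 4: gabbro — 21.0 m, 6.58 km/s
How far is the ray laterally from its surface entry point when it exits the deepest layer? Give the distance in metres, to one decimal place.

32.4 m

Ray parameter p = sin 5.3° / 0.79 km/s = 1.1692e-01 s/km.
Layer 1: θ = 5.30°; offset = 6.4·tan 5.30° = 0.594 m.
Layer 2: sin θ = p·1.59 = 0.1859 → θ = 10.71°; offset = 14.9·tan 10.71° = 2.819 m.
Layer 3: sin θ = p·3.37 = 0.3940 → θ = 23.21°; offset = 8.7·tan 23.21° = 3.730 m.
Layer 4: sin θ = p·6.58 = 0.7694 → θ = 50.30°; offset = 21.0·tan 50.30° = 25.292 m.
Summing the layer offsets gives 32.435 m.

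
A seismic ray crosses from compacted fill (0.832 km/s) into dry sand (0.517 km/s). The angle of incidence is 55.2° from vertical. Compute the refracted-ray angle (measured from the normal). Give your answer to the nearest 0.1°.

30.7°

Snell's law: sin θ₂ = (V₂/V₁)·sin θ₁ = (0.517/0.832)·sin 55.2° = 0.5103.
θ₂ = sin⁻¹(0.5103) = 30.68° (from vertical).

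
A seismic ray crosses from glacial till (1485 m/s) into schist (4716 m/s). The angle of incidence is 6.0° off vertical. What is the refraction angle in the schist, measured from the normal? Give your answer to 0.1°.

19.4°

sin θ₁/V₁ = sin θ₂/V₂ ⇒ sin θ₂ = 4716·sin 6.0°/1485 = 4716·0.1045/1485 = 0.3320.
θ₂ = sin⁻¹(0.3320) = 19.39° (from vertical).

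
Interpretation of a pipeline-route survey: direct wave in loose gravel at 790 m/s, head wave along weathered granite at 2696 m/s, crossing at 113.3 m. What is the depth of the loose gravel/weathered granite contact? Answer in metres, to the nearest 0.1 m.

41.9 m

x_cross = 2h·√((V₂+V₁)/(V₂−V₁)) → h = x_cross / (2·√((V₂+V₁)/(V₂−V₁))).
√((V₂+V₁)/(V₂−V₁)) = √((2696+790)/(2696−790)) = 1.3524.
h = 113.3 / (2·1.3524) = 41.89 m.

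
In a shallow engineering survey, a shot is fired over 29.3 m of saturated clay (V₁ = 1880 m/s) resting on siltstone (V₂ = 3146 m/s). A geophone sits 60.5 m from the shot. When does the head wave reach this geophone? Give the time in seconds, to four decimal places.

t = x/V₂ + 2h·√(V₂²−V₁²)/(V₁V₂).
√(V₂²−V₁²) = √(3146²−1880²) = 2522.5 m/s; delay term = 2·29.3·2522.5/(1880·3146) = 0.02499 s.
t = 60.5/3146 + 0.02499 = 0.04422 s.

0.0442 s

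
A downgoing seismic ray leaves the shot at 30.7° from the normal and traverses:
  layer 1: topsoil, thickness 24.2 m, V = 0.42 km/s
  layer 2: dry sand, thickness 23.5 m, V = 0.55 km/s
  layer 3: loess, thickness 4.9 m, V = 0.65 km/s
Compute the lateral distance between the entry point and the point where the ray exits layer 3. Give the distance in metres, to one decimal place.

41.8 m

Ray parameter p = sin 30.7° / 0.42 km/s = 1.2156e+00 s/km.
Layer 1: θ = 30.70°; offset = 24.2·tan 30.70° = 14.369 m.
Layer 2: sin θ = p·0.55 = 0.6686 → θ = 41.96°; offset = 23.5·tan 41.96° = 21.127 m.
Layer 3: sin θ = p·0.65 = 0.7901 → θ = 52.20°; offset = 4.9·tan 52.20° = 6.316 m.
Σ offsets = 41.813 m.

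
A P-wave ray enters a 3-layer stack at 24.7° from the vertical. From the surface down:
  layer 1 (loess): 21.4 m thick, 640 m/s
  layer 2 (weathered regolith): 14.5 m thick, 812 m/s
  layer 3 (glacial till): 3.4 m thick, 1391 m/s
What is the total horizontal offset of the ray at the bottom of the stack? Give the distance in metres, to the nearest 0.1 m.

Apply Snell's law at each interface; in layer i the horizontal offset is hᵢ·tan θᵢ.
Layer 1: θ = 24.70°; offset = 21.4·tan 24.70° = 9.843 m.
Layer 2: sin θ = 812·sin 24.7°/640 = 0.5302, θ = 32.02°; offset = 14.5·tan 32.02° = 9.067 m.
Layer 3: sin θ = 1391·sin 24.7°/640 = 0.9082, θ = 65.26°; offset = 3.4·tan 65.26° = 7.378 m.
Total horizontal offset = 26.288 m.

26.3 m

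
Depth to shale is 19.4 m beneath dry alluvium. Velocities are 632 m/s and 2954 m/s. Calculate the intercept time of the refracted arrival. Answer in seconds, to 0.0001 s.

0.0600 s

θ_c = arcsin(V₁/V₂) = arcsin(632/2954) = 12.35°; cos θ_c = 0.9768.
tᵢ = 2h·cos θ_c / V₁ = 2·19.4·0.9768 / 632 = 0.05997 s.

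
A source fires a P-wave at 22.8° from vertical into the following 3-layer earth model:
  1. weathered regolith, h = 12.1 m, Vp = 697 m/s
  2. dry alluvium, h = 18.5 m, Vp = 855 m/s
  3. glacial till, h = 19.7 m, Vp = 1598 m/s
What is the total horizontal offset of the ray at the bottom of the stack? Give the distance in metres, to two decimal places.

p = sin θ₁/V₁ = sin 22.8°/697 = 5.5598e-04 s/m is conserved through the stack.
Layer 1: θ = 22.80°; offset = 12.1·tan 22.80° = 5.0864 m.
Layer 2: sin θ = p·855 = 0.4754 → θ = 28.38°; offset = 18.5·tan 28.38° = 9.9957 m.
Layer 3: sin θ = p·1598 = 0.8885 → θ = 62.68°; offset = 19.7·tan 62.68° = 38.1340 m.
Total horizontal offset = 53.2161 m.

53.22 m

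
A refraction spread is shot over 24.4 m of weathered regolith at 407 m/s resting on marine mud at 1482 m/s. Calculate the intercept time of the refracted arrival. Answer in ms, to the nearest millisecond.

tᵢ = 2h·√(V₂²−V₁²)/(V₁V₂).
√(V₂²−V₁²) = √(1482²−407²) = 1425.0 m/s.
tᵢ = 2·24.4·1425.0/(407·1482) = 0.11529 s.

115 ms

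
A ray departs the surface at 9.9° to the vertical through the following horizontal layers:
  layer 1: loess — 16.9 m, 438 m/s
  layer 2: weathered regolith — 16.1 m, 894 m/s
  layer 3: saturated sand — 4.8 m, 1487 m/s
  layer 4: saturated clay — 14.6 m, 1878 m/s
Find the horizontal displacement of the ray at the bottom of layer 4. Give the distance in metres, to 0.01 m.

28.36 m

Ray parameter p = sin 9.9° / 438 m/s = 3.9253e-04 s/m.
Layer 1: θ = 9.90°; offset = 16.9·tan 9.90° = 2.9495 m.
Layer 2: sin θ = p·894 = 0.3509 → θ = 20.54°; offset = 16.1·tan 20.54° = 6.0336 m.
Layer 3: sin θ = p·1487 = 0.5837 → θ = 35.71°; offset = 4.8·tan 35.71° = 3.4505 m.
Layer 4: sin θ = p·1878 = 0.7372 → θ = 47.49°; offset = 14.6·tan 47.49° = 15.9283 m.
Total horizontal offset = 28.3619 m.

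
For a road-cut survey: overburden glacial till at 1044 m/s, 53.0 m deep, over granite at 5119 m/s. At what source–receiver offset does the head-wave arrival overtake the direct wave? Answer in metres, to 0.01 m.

θ_c = arcsin(1044/5119) = 11.77°, so cos θ_c = 0.9790 and tᵢ = 2h cos θ_c/V₁ = 0.0994 s.
At crossover x/V₁ = x/V₂ + tᵢ ⇒ x = tᵢ/(1/V₁ − 1/V₂) = 0.09940/(9.5785e-04 − 1.9535e-04) = 130.36 m.

130.36 m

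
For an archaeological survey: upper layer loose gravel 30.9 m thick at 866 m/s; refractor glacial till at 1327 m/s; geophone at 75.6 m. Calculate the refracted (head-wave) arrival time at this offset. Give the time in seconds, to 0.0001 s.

0.1110 s

θ_c = arcsin(V₁/V₂) = arcsin(866/1327) = 40.74°, cos θ_c = 0.7577.
Intercept time tᵢ = 2h cos θ_c / V₁ = 2·30.9·0.7577/866 = 0.05407 s.
t = x/V₂ + tᵢ = 75.6/1327 + 0.05407 = 0.11104 s.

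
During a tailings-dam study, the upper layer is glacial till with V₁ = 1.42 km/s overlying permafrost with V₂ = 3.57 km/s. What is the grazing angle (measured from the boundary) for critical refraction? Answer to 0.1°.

66.6°

Critical incidence: sin θ_c = V₁/V₂ = 1.42/3.57 = 0.3978.
θ_c = arcsin 0.3978 = 23.44°.
Measured from the interface: 90° − 23.44° = 66.56°.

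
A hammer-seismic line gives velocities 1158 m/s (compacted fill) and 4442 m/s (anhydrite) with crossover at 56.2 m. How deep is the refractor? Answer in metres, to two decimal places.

21.52 m

h = (x_cross/2)·√((V₂−V₁)/(V₂+V₁)).
(V₂−V₁)/(V₂+V₁) = (4442−1158)/(4442+1158) = 0.5864; √ = 0.7658.
h = (56.2/2)·0.7658 = 21.52 m.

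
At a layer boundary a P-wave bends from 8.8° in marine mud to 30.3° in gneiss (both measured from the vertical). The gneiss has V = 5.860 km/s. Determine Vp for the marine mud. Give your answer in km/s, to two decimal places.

Snell's law: sin 8.8°/V₁ = sin 30.3°/V₂.
V₁ = V₂·sin 8.8°/sin 30.3° = 5.860 × 0.3032 = 1.78 km/s.

1.78 km/s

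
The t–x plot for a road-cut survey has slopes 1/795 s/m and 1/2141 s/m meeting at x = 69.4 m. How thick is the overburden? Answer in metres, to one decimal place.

h = (x_cross/2)·√((V₂−V₁)/(V₂+V₁)).
(V₂−V₁)/(V₂+V₁) = (2141−795)/(2141+795) = 0.4584; √ = 0.6771.
h = (69.4/2)·0.6771 = 23.49 m.

23.5 m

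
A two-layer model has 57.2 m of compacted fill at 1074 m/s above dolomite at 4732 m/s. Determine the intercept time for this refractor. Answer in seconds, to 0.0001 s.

θ_c = arcsin(V₁/V₂) = arcsin(1074/4732) = 13.12°; cos θ_c = 0.9739.
tᵢ = 2h·cos θ_c / V₁ = 2·57.2·0.9739 / 1074 = 0.10374 s.

0.1037 s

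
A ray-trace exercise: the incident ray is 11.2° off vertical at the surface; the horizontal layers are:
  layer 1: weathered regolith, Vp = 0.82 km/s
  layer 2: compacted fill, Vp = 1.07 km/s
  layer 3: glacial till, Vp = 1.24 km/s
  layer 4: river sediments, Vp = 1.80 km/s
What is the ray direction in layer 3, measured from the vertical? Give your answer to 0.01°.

17.08°

Snell's law across each interface conserves sin θ / V, so sin θ_3 = V_3·sin θ₁/V₁.
sin θ_3 = 1.24 × sin 11.2° / 0.82 = 0.2937.
θ_3 = arcsin 0.2937 = 17.08°.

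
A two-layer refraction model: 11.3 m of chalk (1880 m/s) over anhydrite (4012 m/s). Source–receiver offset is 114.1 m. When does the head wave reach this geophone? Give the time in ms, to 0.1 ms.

39.1 ms

θ_c = arcsin(V₁/V₂) = arcsin(1880/4012) = 27.94°, cos θ_c = 0.8834.
Intercept time tᵢ = 2h cos θ_c / V₁ = 2·11.3·0.8834/1880 = 0.01062 s.
t = x/V₂ + tᵢ = 114.1/4012 + 0.01062 = 0.03906 s.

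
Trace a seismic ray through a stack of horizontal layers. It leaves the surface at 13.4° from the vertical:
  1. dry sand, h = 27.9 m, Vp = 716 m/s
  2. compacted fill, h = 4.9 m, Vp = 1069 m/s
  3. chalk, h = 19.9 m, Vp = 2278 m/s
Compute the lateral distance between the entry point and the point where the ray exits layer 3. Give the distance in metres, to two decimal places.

Ray parameter p = sin 13.4° / 716 m/s = 3.2367e-04 s/m.
Layer 1: θ = 13.40°; offset = 27.9·tan 13.40° = 6.6467 m.
Layer 2: sin θ = p·1069 = 0.3460 → θ = 20.24°; offset = 4.9·tan 20.24° = 1.8070 m.
Layer 3: sin θ = p·2278 = 0.7373 → θ = 47.50°; offset = 19.9·tan 47.50° = 21.7198 m.
Summing the layer offsets gives 30.1736 m.

30.17 m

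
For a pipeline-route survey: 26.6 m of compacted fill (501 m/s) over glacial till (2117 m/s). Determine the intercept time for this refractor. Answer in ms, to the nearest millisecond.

103 ms

θ_c = arcsin(V₁/V₂) = arcsin(501/2117) = 13.69°; cos θ_c = 0.9716.
tᵢ = 2h·cos θ_c / V₁ = 2·26.6·0.9716 / 501 = 0.10317 s.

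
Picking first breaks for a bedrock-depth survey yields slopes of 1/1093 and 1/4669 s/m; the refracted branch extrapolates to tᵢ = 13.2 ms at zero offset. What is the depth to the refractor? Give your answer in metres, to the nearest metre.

7 m

θ_c = arcsin(1093/4669) = 13.54°; cos θ_c = 0.9722.
tᵢ = 2h cos θ_c/V₁ ⇒ h = tᵢ·V₁/(2 cos θ_c) = 0.0132·1093/(2·0.9722) = 7.42 m.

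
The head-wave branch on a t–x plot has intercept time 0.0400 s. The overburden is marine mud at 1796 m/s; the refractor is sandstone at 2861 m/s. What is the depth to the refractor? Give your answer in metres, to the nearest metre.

θ_c = arcsin(1796/2861) = 38.88°; cos θ_c = 0.7784.
tᵢ = 2h cos θ_c/V₁ ⇒ h = tᵢ·V₁/(2 cos θ_c) = 0.04·1796/(2·0.7784) = 46.15 m.

46 m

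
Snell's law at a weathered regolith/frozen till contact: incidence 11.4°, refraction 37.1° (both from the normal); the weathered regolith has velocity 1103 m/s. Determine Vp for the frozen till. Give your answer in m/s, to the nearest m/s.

3366 m/s

sin 11.4° = 0.1977; sin 37.1° = 0.6032.
V₂ = V₁·(sin θ₂/sin θ₁) = 1103·(0.6032/0.1977) = 3366.12 m/s.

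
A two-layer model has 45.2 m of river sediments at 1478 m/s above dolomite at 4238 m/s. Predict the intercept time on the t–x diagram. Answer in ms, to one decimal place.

θ_c = arcsin(V₁/V₂) = arcsin(1478/4238) = 20.41°; cos θ_c = 0.9372.
tᵢ = 2h·cos θ_c / V₁ = 2·45.2·0.9372 / 1478 = 0.05732 s.

57.3 ms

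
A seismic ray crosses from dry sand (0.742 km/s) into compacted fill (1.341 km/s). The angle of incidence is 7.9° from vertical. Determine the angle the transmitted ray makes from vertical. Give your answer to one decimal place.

14.4°

Snell's law: sin θ₂ = (V₂/V₁)·sin θ₁ = (1.341/0.742)·sin 7.9° = 0.2484.
θ₂ = arcsin 0.2484 = 14.38° from the normal.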